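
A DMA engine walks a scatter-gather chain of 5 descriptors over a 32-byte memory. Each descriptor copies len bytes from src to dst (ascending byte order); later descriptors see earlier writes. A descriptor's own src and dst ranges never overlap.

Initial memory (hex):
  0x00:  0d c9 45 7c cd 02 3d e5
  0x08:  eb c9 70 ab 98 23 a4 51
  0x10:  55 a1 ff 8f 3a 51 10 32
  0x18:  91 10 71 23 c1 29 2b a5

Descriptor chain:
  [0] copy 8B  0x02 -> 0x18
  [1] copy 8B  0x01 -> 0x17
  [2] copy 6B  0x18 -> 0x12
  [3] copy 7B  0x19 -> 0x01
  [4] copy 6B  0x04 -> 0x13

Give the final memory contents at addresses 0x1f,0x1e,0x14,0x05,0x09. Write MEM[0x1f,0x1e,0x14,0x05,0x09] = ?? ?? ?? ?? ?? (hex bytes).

MEM[0x1f,0x1e,0x14,0x05,0x09] = c9 eb e5 e5 c9

[0] 0x02->0x18 len=8 : 45 7c cd 02 3d e5 eb c9
[1] 0x01->0x17 len=8 : c9 45 7c cd 02 3d e5 eb
[2] 0x18->0x12 len=6 : 45 7c cd 02 3d e5
[3] 0x19->0x01 len=7 : 7c cd 02 3d e5 eb c9
[4] 0x04->0x13 len=6 : 3d e5 eb c9 eb c9
query mem[0x1f]=0xc9, mem[0x1e]=0xeb, mem[0x14]=0xe5, mem[0x05]=0xe5, mem[0x09]=0xc9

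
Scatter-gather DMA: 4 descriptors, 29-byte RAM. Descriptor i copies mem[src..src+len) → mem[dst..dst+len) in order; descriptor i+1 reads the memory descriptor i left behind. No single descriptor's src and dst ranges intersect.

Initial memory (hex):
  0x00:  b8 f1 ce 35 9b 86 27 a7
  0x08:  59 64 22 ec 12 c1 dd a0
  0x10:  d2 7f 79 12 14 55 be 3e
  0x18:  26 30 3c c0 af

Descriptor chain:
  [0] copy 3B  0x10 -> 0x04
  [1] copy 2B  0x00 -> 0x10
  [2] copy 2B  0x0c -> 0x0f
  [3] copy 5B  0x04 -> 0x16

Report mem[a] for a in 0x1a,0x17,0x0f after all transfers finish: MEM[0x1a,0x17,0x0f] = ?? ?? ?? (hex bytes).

[0] 0x10->0x04 len=3 : d2 7f 79
[1] 0x00->0x10 len=2 : b8 f1
[2] 0x0c->0x0f len=2 : 12 c1
[3] 0x04->0x16 len=5 : d2 7f 79 a7 59
query mem[0x1a]=0x59, mem[0x17]=0x7f, mem[0x0f]=0x12

MEM[0x1a,0x17,0x0f] = 59 7f 12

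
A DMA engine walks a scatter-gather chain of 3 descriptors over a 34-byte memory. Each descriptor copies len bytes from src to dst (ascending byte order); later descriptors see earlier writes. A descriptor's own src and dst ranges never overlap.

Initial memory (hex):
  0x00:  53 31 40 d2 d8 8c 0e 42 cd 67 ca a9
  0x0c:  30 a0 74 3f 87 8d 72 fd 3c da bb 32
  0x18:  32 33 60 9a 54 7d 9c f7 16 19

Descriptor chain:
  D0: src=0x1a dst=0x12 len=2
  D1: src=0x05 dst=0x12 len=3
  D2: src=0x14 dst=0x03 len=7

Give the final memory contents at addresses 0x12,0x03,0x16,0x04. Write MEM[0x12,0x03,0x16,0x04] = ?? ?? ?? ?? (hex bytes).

#0 dst[0x12+2] := {0x60,0x9a}
#1 dst[0x12+3] := {0x8c,0x0e,0x42}
#2 dst[0x03+7] := {0x42,0xda,0xbb,0x32,0x32,0x33,0x60}
query mem[0x12]=0x8c, mem[0x03]=0x42, mem[0x16]=0xbb, mem[0x04]=0xda

MEM[0x12,0x03,0x16,0x04] = 8c 42 bb da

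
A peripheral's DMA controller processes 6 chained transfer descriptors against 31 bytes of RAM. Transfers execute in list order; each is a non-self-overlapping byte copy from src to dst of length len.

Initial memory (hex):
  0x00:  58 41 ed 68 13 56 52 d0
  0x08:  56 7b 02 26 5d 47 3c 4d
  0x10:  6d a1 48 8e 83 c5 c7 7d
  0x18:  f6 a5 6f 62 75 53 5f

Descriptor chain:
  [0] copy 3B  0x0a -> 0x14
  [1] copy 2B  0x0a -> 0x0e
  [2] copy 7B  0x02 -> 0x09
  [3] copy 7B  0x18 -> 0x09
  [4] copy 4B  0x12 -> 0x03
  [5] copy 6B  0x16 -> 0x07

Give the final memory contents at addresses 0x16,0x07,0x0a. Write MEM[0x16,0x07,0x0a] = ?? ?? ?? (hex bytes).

MEM[0x16,0x07,0x0a] = 5d 5d a5

#0 dst[0x14+3] := {0x02,0x26,0x5d}
#1 dst[0x0e+2] := {0x02,0x26}
#2 dst[0x09+7] := {0xed,0x68,0x13,0x56,0x52,0xd0,0x56}
#3 dst[0x09+7] := {0xf6,0xa5,0x6f,0x62,0x75,0x53,0x5f}
#4 dst[0x03+4] := {0x48,0x8e,0x02,0x26}
#5 dst[0x07+6] := {0x5d,0x7d,0xf6,0xa5,0x6f,0x62}
query mem[0x16]=0x5d, mem[0x07]=0x5d, mem[0x0a]=0xa5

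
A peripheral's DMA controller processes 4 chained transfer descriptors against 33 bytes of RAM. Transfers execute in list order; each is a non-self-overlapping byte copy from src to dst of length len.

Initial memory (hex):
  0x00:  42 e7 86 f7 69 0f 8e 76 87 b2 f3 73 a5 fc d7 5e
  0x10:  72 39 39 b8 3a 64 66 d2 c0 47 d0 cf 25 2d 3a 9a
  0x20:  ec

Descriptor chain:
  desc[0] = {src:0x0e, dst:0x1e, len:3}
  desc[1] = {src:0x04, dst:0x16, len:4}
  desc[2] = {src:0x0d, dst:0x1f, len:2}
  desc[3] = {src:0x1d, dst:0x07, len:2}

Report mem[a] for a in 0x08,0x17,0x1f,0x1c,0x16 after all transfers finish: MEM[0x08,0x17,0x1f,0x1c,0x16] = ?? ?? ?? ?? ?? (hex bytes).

MEM[0x08,0x17,0x1f,0x1c,0x16] = d7 0f fc 25 69

[0] 0x0e->0x1e len=3 : d7 5e 72
[1] 0x04->0x16 len=4 : 69 0f 8e 76
[2] 0x0d->0x1f len=2 : fc d7
[3] 0x1d->0x07 len=2 : 2d d7
query mem[0x08]=0xd7, mem[0x17]=0x0f, mem[0x1f]=0xfc, mem[0x1c]=0x25, mem[0x16]=0x69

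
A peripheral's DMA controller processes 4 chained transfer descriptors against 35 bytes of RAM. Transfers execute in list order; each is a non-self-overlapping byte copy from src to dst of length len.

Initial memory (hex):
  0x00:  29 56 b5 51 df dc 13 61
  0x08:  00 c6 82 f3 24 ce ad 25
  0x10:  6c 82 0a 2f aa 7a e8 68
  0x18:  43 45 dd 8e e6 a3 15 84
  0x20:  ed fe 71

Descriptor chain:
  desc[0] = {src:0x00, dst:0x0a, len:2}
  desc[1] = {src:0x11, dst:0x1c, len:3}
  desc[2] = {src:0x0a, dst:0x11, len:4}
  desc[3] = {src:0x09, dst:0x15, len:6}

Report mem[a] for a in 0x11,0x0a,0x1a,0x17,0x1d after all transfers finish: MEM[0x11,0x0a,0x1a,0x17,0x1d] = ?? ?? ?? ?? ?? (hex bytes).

MEM[0x11,0x0a,0x1a,0x17,0x1d] = 29 29 ad 56 0a

D0: mem[0x0a..0x0b] <- [29 56]
D1: mem[0x1c..0x1e] <- [82 0a 2f]
D2: mem[0x11..0x14] <- [29 56 24 ce]
D3: mem[0x15..0x1a] <- [c6 29 56 24 ce ad]
query mem[0x11]=0x29, mem[0x0a]=0x29, mem[0x1a]=0xad, mem[0x17]=0x56, mem[0x1d]=0x0a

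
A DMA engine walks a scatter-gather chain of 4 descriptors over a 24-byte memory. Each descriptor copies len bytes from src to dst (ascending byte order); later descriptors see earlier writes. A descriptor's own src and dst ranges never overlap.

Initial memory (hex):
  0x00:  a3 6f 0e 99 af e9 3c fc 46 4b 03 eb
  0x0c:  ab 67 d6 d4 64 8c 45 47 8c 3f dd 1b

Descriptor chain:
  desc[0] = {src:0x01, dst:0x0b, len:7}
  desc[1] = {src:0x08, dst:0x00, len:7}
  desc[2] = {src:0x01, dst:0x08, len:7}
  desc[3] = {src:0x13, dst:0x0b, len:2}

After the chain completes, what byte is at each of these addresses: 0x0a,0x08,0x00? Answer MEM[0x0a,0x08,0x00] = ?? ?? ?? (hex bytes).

MEM[0x0a,0x08,0x00] = 6f 4b 46

[0] 0x01->0x0b len=7 : 6f 0e 99 af e9 3c fc
[1] 0x08->0x00 len=7 : 46 4b 03 6f 0e 99 af
[2] 0x01->0x08 len=7 : 4b 03 6f 0e 99 af fc
[3] 0x13->0x0b len=2 : 47 8c
query mem[0x0a]=0x6f, mem[0x08]=0x4b, mem[0x00]=0x46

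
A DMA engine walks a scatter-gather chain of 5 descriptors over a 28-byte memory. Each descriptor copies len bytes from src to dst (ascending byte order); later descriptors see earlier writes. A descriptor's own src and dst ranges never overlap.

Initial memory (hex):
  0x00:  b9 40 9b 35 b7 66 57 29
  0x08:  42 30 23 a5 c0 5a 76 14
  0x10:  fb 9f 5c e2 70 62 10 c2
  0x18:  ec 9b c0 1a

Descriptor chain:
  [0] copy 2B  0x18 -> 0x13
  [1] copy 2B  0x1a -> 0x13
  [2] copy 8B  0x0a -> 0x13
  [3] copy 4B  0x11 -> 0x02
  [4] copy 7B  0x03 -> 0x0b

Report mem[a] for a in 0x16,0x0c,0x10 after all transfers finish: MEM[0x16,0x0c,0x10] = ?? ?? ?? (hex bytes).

MEM[0x16,0x0c,0x10] = 5a 23 42

#0 dst[0x13+2] := {0xec,0x9b}
#1 dst[0x13+2] := {0xc0,0x1a}
#2 dst[0x13+8] := {0x23,0xa5,0xc0,0x5a,0x76,0x14,0xfb,0x9f}
#3 dst[0x02+4] := {0x9f,0x5c,0x23,0xa5}
#4 dst[0x0b+7] := {0x5c,0x23,0xa5,0x57,0x29,0x42,0x30}
query mem[0x16]=0x5a, mem[0x0c]=0x23, mem[0x10]=0x42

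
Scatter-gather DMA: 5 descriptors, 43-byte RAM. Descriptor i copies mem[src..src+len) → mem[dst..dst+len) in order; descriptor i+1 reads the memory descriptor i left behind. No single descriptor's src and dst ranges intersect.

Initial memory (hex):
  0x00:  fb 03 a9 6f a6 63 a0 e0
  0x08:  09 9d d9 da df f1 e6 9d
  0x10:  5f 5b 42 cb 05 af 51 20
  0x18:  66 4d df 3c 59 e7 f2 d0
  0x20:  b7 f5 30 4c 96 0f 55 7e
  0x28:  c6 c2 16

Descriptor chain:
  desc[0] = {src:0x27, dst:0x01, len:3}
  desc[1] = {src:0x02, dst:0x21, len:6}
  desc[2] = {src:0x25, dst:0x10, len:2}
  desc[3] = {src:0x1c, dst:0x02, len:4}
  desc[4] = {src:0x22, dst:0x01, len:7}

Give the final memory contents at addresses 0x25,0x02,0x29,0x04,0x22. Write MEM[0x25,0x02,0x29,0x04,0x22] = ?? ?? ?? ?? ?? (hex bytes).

  after D0: wrote 3B at 0x01 = 7ec6c2
  after D1: wrote 6B at 0x21 = c6c2a663a0e0
  after D2: wrote 2B at 0x10 = a0e0
  after D3: wrote 4B at 0x02 = 59e7f2d0
  after D4: wrote 7B at 0x01 = c2a663a0e07ec6
query mem[0x25]=0xa0, mem[0x02]=0xa6, mem[0x29]=0xc2, mem[0x04]=0xa0, mem[0x22]=0xc2

MEM[0x25,0x02,0x29,0x04,0x22] = a0 a6 c2 a0 c2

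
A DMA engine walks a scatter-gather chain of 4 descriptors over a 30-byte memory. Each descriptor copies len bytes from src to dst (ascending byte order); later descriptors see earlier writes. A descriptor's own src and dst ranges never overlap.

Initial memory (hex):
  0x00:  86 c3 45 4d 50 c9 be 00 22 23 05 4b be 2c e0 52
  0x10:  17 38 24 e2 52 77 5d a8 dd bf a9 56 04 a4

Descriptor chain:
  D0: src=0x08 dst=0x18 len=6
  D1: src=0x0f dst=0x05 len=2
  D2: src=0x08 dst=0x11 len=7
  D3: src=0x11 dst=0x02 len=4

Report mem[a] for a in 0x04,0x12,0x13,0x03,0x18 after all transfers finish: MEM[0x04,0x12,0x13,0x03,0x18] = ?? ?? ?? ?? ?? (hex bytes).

#0 dst[0x18+6] := {0x22,0x23,0x05,0x4b,0xbe,0x2c}
#1 dst[0x05+2] := {0x52,0x17}
#2 dst[0x11+7] := {0x22,0x23,0x05,0x4b,0xbe,0x2c,0xe0}
#3 dst[0x02+4] := {0x22,0x23,0x05,0x4b}
query mem[0x04]=0x05, mem[0x12]=0x23, mem[0x13]=0x05, mem[0x03]=0x23, mem[0x18]=0x22

MEM[0x04,0x12,0x13,0x03,0x18] = 05 23 05 23 22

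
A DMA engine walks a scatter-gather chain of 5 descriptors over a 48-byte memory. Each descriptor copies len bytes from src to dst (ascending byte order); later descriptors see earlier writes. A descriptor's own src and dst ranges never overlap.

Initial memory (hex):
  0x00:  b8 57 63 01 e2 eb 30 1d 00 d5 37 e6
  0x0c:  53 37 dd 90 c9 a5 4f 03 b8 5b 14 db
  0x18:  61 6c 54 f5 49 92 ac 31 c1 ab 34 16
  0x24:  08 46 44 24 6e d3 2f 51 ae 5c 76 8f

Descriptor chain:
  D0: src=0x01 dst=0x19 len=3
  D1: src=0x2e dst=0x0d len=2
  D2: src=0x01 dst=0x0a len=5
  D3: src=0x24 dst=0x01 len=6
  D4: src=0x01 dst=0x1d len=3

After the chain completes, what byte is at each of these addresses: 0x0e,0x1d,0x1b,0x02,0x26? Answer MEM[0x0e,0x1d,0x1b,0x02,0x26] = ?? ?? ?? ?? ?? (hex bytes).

MEM[0x0e,0x1d,0x1b,0x02,0x26] = eb 08 01 46 44

D0: mem[0x19..0x1b] <- [57 63 01]
D1: mem[0x0d..0x0e] <- [76 8f]
D2: mem[0x0a..0x0e] <- [57 63 01 e2 eb]
D3: mem[0x01..0x06] <- [08 46 44 24 6e d3]
D4: mem[0x1d..0x1f] <- [08 46 44]
query mem[0x0e]=0xeb, mem[0x1d]=0x08, mem[0x1b]=0x01, mem[0x02]=0x46, mem[0x26]=0x44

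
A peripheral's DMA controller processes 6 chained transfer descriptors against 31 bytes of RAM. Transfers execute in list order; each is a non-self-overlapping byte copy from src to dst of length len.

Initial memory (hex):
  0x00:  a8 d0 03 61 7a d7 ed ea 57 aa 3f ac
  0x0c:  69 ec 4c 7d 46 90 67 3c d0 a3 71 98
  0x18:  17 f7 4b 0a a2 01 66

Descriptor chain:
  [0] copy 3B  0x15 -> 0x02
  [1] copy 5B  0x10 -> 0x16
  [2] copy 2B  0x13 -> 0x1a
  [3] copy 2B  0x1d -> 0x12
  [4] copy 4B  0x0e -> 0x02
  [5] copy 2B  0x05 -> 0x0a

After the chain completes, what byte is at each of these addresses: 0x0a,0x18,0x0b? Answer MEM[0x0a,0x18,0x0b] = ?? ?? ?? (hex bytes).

[0] 0x15->0x02 len=3 : a3 71 98
[1] 0x10->0x16 len=5 : 46 90 67 3c d0
[2] 0x13->0x1a len=2 : 3c d0
[3] 0x1d->0x12 len=2 : 01 66
[4] 0x0e->0x02 len=4 : 4c 7d 46 90
[5] 0x05->0x0a len=2 : 90 ed
query mem[0x0a]=0x90, mem[0x18]=0x67, mem[0x0b]=0xed

MEM[0x0a,0x18,0x0b] = 90 67 ed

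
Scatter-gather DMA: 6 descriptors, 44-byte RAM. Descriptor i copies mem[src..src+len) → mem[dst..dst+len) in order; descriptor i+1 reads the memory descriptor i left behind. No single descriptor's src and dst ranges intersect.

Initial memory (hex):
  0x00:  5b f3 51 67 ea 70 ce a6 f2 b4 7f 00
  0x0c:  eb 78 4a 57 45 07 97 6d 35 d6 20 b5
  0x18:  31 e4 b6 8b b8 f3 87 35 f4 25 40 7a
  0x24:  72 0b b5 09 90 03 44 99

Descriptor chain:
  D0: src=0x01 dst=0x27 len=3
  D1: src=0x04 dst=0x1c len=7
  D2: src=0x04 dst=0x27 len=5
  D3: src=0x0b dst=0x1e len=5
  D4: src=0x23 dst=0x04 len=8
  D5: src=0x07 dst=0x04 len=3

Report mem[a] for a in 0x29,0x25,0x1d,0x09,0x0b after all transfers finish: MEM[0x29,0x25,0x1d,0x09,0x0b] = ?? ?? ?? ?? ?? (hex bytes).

MEM[0x29,0x25,0x1d,0x09,0x0b] = ce 0b 70 70 a6

D0: mem[0x27..0x29] <- [f3 51 67]
D1: mem[0x1c..0x22] <- [ea 70 ce a6 f2 b4 7f]
D2: mem[0x27..0x2b] <- [ea 70 ce a6 f2]
D3: mem[0x1e..0x22] <- [00 eb 78 4a 57]
D4: mem[0x04..0x0b] <- [7a 72 0b b5 ea 70 ce a6]
D5: mem[0x04..0x06] <- [b5 ea 70]
query mem[0x29]=0xce, mem[0x25]=0x0b, mem[0x1d]=0x70, mem[0x09]=0x70, mem[0x0b]=0xa6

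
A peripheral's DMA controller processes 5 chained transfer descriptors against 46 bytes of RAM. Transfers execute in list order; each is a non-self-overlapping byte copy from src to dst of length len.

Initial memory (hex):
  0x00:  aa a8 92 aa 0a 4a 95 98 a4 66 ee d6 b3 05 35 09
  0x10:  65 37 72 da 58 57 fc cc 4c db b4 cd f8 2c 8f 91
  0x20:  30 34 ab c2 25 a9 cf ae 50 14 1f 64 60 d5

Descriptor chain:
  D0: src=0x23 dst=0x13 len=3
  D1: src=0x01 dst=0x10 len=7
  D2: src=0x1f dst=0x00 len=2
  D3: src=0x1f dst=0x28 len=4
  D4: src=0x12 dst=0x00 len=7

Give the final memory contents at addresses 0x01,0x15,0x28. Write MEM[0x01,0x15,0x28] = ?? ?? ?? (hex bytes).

MEM[0x01,0x15,0x28] = 0a 95 91

D0: mem[0x13..0x15] <- [c2 25 a9]
D1: mem[0x10..0x16] <- [a8 92 aa 0a 4a 95 98]
D2: mem[0x00..0x01] <- [91 30]
D3: mem[0x28..0x2b] <- [91 30 34 ab]
D4: mem[0x00..0x06] <- [aa 0a 4a 95 98 cc 4c]
query mem[0x01]=0x0a, mem[0x15]=0x95, mem[0x28]=0x91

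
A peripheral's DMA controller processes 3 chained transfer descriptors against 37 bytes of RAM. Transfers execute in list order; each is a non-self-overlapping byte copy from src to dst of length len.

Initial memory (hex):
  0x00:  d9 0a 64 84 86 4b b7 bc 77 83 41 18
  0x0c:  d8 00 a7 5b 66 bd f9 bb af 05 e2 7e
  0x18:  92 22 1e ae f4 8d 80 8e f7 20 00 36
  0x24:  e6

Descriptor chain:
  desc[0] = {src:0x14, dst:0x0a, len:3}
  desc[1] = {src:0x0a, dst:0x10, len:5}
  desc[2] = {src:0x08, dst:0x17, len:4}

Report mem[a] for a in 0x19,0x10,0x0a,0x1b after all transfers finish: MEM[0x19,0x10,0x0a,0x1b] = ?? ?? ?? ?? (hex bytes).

D0: mem[0x0a..0x0c] <- [af 05 e2]
D1: mem[0x10..0x14] <- [af 05 e2 00 a7]
D2: mem[0x17..0x1a] <- [77 83 af 05]
query mem[0x19]=0xaf, mem[0x10]=0xaf, mem[0x0a]=0xaf, mem[0x1b]=0xae

MEM[0x19,0x10,0x0a,0x1b] = af af af ae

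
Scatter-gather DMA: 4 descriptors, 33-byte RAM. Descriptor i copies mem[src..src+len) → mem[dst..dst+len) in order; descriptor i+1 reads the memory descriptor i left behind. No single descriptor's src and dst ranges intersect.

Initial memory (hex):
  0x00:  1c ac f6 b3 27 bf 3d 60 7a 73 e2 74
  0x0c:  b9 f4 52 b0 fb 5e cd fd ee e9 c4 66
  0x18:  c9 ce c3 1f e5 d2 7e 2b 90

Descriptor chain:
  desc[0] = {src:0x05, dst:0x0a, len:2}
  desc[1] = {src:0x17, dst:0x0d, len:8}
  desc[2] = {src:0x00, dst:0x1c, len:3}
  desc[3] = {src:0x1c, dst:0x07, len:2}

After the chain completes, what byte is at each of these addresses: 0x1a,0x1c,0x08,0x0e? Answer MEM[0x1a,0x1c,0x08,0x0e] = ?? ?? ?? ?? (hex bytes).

MEM[0x1a,0x1c,0x08,0x0e] = c3 1c ac c9

#0 dst[0x0a+2] := {0xbf,0x3d}
#1 dst[0x0d+8] := {0x66,0xc9,0xce,0xc3,0x1f,0xe5,0xd2,0x7e}
#2 dst[0x1c+3] := {0x1c,0xac,0xf6}
#3 dst[0x07+2] := {0x1c,0xac}
query mem[0x1a]=0xc3, mem[0x1c]=0x1c, mem[0x08]=0xac, mem[0x0e]=0xc9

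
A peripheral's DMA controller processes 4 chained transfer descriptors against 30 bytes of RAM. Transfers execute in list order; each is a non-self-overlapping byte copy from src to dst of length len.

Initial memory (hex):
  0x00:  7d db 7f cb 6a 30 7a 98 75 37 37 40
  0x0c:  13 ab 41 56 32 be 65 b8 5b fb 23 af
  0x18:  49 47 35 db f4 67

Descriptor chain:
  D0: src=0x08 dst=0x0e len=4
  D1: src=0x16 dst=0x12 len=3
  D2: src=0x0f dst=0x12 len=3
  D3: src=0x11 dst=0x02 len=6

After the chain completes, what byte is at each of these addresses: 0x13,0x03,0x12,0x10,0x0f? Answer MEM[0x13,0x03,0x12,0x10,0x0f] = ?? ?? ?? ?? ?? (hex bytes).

MEM[0x13,0x03,0x12,0x10,0x0f] = 37 37 37 37 37

  after D0: wrote 4B at 0x0e = 75373740
  after D1: wrote 3B at 0x12 = 23af49
  after D2: wrote 3B at 0x12 = 373740
  after D3: wrote 6B at 0x02 = 40373740fb23
query mem[0x13]=0x37, mem[0x03]=0x37, mem[0x12]=0x37, mem[0x10]=0x37, mem[0x0f]=0x37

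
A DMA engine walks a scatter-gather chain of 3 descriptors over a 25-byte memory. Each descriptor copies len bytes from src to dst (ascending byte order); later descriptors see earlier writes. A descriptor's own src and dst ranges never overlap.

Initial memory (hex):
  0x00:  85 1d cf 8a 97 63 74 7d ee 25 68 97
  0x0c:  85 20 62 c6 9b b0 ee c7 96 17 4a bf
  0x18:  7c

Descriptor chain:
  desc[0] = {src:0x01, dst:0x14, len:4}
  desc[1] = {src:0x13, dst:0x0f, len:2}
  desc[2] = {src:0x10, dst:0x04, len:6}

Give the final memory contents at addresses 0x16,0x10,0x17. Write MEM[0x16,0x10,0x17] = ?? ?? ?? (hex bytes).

MEM[0x16,0x10,0x17] = 8a 1d 97

  after D0: wrote 4B at 0x14 = 1dcf8a97
  after D1: wrote 2B at 0x0f = c71d
  after D2: wrote 6B at 0x04 = 1db0eec71dcf
query mem[0x16]=0x8a, mem[0x10]=0x1d, mem[0x17]=0x97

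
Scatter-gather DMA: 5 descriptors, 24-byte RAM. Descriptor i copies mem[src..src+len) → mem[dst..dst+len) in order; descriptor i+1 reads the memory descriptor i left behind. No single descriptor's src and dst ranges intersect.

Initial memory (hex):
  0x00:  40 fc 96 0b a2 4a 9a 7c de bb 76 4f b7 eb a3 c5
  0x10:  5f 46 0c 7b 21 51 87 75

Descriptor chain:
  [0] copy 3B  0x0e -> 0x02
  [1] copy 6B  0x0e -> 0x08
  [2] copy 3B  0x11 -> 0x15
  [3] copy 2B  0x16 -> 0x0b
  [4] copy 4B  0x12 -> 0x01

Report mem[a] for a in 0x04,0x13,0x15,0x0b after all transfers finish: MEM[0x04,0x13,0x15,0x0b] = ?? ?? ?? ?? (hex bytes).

D0: mem[0x02..0x04] <- [a3 c5 5f]
D1: mem[0x08..0x0d] <- [a3 c5 5f 46 0c 7b]
D2: mem[0x15..0x17] <- [46 0c 7b]
D3: mem[0x0b..0x0c] <- [0c 7b]
D4: mem[0x01..0x04] <- [0c 7b 21 46]
query mem[0x04]=0x46, mem[0x13]=0x7b, mem[0x15]=0x46, mem[0x0b]=0x0c

MEM[0x04,0x13,0x15,0x0b] = 46 7b 46 0c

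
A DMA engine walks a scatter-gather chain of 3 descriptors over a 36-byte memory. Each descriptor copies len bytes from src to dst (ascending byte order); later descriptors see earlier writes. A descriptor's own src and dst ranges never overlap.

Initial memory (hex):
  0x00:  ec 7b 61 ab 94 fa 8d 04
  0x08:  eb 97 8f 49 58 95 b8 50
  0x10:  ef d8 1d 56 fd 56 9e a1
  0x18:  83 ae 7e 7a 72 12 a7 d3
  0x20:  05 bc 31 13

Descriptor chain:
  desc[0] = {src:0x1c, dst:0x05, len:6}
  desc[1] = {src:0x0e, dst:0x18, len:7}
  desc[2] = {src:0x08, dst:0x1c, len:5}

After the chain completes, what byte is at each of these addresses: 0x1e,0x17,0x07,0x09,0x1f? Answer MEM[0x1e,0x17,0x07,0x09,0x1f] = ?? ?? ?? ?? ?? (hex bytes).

MEM[0x1e,0x17,0x07,0x09,0x1f] = bc a1 a7 05 49

[0] 0x1c->0x05 len=6 : 72 12 a7 d3 05 bc
[1] 0x0e->0x18 len=7 : b8 50 ef d8 1d 56 fd
[2] 0x08->0x1c len=5 : d3 05 bc 49 58
query mem[0x1e]=0xbc, mem[0x17]=0xa1, mem[0x07]=0xa7, mem[0x09]=0x05, mem[0x1f]=0x49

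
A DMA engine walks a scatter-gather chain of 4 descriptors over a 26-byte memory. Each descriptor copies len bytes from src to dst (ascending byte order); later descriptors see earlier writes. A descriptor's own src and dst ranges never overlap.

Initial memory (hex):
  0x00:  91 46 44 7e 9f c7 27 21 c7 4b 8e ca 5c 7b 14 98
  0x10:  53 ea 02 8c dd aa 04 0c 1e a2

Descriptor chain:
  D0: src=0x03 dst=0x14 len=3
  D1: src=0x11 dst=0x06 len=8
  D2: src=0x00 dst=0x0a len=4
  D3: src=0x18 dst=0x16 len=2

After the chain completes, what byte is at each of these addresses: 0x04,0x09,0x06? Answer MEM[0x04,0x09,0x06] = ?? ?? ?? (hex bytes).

MEM[0x04,0x09,0x06] = 9f 7e ea

#0 dst[0x14+3] := {0x7e,0x9f,0xc7}
#1 dst[0x06+8] := {0xea,0x02,0x8c,0x7e,0x9f,0xc7,0x0c,0x1e}
#2 dst[0x0a+4] := {0x91,0x46,0x44,0x7e}
#3 dst[0x16+2] := {0x1e,0xa2}
query mem[0x04]=0x9f, mem[0x09]=0x7e, mem[0x06]=0xea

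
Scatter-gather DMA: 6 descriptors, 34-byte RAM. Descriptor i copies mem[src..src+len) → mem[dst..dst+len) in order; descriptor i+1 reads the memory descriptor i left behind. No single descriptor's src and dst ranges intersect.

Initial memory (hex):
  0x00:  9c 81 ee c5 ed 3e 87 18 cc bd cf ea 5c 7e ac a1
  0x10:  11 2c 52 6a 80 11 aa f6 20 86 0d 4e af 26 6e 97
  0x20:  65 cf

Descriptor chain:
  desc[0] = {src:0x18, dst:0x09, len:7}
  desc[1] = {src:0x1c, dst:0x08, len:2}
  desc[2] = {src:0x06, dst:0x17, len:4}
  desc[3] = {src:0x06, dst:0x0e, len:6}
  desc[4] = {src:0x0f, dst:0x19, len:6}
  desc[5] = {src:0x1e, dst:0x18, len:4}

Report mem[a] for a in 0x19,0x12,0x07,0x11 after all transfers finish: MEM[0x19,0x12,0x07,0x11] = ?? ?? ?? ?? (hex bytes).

#0 dst[0x09+7] := {0x20,0x86,0x0d,0x4e,0xaf,0x26,0x6e}
#1 dst[0x08+2] := {0xaf,0x26}
#2 dst[0x17+4] := {0x87,0x18,0xaf,0x26}
#3 dst[0x0e+6] := {0x87,0x18,0xaf,0x26,0x86,0x0d}
#4 dst[0x19+6] := {0x18,0xaf,0x26,0x86,0x0d,0x80}
#5 dst[0x18+4] := {0x80,0x97,0x65,0xcf}
query mem[0x19]=0x97, mem[0x12]=0x86, mem[0x07]=0x18, mem[0x11]=0x26

MEM[0x19,0x12,0x07,0x11] = 97 86 18 26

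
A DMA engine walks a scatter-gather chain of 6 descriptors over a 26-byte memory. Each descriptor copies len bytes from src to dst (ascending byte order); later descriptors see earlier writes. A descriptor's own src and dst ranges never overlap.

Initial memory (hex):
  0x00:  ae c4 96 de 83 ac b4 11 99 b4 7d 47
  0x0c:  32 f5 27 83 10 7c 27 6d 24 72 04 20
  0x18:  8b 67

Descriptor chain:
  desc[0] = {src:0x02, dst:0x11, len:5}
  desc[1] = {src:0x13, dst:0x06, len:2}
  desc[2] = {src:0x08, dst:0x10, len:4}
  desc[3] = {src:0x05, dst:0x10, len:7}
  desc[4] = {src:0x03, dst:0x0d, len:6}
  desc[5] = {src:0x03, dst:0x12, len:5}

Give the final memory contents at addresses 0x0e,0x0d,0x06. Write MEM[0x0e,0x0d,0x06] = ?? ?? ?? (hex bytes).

MEM[0x0e,0x0d,0x06] = 83 de 83

[0] 0x02->0x11 len=5 : 96 de 83 ac b4
[1] 0x13->0x06 len=2 : 83 ac
[2] 0x08->0x10 len=4 : 99 b4 7d 47
[3] 0x05->0x10 len=7 : ac 83 ac 99 b4 7d 47
[4] 0x03->0x0d len=6 : de 83 ac 83 ac 99
[5] 0x03->0x12 len=5 : de 83 ac 83 ac
query mem[0x0e]=0x83, mem[0x0d]=0xde, mem[0x06]=0x83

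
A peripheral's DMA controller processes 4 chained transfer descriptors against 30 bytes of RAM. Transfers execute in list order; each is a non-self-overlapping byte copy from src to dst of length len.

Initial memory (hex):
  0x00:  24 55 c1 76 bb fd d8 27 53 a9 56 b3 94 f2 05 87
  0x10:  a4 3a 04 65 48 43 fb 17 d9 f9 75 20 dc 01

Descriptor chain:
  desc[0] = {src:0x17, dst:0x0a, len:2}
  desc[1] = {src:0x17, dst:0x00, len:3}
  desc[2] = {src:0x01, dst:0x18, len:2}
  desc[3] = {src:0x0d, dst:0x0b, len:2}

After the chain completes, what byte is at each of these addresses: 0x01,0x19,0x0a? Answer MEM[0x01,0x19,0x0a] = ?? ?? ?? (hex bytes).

MEM[0x01,0x19,0x0a] = d9 f9 17

D0: mem[0x0a..0x0b] <- [17 d9]
D1: mem[0x00..0x02] <- [17 d9 f9]
D2: mem[0x18..0x19] <- [d9 f9]
D3: mem[0x0b..0x0c] <- [f2 05]
query mem[0x01]=0xd9, mem[0x19]=0xf9, mem[0x0a]=0x17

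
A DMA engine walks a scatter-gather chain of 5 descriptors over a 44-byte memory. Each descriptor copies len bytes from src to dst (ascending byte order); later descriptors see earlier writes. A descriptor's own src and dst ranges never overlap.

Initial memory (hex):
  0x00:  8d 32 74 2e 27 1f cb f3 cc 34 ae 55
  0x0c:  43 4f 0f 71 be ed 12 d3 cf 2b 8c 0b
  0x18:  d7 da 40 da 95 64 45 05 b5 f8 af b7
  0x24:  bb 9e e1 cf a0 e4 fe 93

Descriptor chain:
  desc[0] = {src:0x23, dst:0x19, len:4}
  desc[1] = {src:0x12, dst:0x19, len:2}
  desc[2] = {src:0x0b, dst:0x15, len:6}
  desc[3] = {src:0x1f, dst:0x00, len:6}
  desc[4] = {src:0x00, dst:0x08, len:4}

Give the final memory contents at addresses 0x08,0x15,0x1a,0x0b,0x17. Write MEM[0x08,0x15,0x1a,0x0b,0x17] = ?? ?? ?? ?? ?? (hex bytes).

MEM[0x08,0x15,0x1a,0x0b,0x17] = 05 55 be af 4f

[0] 0x23->0x19 len=4 : b7 bb 9e e1
[1] 0x12->0x19 len=2 : 12 d3
[2] 0x0b->0x15 len=6 : 55 43 4f 0f 71 be
[3] 0x1f->0x00 len=6 : 05 b5 f8 af b7 bb
[4] 0x00->0x08 len=4 : 05 b5 f8 af
query mem[0x08]=0x05, mem[0x15]=0x55, mem[0x1a]=0xbe, mem[0x0b]=0xaf, mem[0x17]=0x4f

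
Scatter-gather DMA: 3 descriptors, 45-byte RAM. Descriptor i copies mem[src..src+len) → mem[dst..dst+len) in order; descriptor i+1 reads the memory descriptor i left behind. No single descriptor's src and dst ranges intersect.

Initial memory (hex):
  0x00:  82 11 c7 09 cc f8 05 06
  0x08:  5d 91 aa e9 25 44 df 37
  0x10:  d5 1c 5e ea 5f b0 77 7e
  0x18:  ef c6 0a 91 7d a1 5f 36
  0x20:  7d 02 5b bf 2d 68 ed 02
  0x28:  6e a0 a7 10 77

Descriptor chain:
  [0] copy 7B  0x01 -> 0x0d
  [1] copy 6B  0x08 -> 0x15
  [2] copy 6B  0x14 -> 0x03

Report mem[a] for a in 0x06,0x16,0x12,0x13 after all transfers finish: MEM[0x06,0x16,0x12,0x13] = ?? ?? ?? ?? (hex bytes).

MEM[0x06,0x16,0x12,0x13] = aa 91 05 06

D0: mem[0x0d..0x13] <- [11 c7 09 cc f8 05 06]
D1: mem[0x15..0x1a] <- [5d 91 aa e9 25 11]
D2: mem[0x03..0x08] <- [5f 5d 91 aa e9 25]
query mem[0x06]=0xaa, mem[0x16]=0x91, mem[0x12]=0x05, mem[0x13]=0x06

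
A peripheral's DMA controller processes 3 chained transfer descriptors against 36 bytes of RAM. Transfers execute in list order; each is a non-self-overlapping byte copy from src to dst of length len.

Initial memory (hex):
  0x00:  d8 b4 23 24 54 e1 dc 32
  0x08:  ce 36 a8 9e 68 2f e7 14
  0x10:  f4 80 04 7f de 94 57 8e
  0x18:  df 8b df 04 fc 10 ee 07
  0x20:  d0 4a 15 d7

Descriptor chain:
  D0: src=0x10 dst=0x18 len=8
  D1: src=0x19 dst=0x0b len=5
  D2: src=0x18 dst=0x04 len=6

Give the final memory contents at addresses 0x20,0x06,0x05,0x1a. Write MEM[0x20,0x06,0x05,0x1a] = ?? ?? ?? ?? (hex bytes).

MEM[0x20,0x06,0x05,0x1a] = d0 04 80 04

[0] 0x10->0x18 len=8 : f4 80 04 7f de 94 57 8e
[1] 0x19->0x0b len=5 : 80 04 7f de 94
[2] 0x18->0x04 len=6 : f4 80 04 7f de 94
query mem[0x20]=0xd0, mem[0x06]=0x04, mem[0x05]=0x80, mem[0x1a]=0x04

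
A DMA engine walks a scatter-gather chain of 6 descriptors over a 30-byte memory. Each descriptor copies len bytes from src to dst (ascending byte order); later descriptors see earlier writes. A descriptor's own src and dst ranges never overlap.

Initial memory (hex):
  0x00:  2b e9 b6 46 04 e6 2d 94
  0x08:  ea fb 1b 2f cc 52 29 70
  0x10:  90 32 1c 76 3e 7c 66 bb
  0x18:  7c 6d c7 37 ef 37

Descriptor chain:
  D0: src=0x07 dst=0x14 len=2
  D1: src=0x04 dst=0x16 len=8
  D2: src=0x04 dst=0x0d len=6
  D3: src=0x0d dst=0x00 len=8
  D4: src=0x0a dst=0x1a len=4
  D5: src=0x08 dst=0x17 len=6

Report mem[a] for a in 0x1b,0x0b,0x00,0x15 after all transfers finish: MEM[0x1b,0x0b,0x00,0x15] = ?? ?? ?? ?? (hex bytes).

  after D0: wrote 2B at 0x14 = 94ea
  after D1: wrote 8B at 0x16 = 04e62d94eafb1b2f
  after D2: wrote 6B at 0x0d = 04e62d94eafb
  after D3: wrote 8B at 0x00 = 04e62d94eafb7694
  after D4: wrote 4B at 0x1a = 1b2fcc04
  after D5: wrote 6B at 0x17 = eafb1b2fcc04
query mem[0x1b]=0xcc, mem[0x0b]=0x2f, mem[0x00]=0x04, mem[0x15]=0xea

MEM[0x1b,0x0b,0x00,0x15] = cc 2f 04 ea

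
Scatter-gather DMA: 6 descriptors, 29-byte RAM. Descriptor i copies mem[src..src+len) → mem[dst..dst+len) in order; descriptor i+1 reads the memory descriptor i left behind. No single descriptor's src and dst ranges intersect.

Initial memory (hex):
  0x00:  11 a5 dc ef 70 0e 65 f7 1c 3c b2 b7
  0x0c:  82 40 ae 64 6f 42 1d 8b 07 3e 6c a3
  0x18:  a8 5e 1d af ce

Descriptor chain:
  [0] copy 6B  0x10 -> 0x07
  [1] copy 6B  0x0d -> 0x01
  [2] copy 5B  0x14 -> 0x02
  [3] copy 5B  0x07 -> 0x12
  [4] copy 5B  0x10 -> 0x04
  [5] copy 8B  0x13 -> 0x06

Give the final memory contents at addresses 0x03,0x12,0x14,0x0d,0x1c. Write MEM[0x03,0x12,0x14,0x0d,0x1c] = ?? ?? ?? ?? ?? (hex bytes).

#0 dst[0x07+6] := {0x6f,0x42,0x1d,0x8b,0x07,0x3e}
#1 dst[0x01+6] := {0x40,0xae,0x64,0x6f,0x42,0x1d}
#2 dst[0x02+5] := {0x07,0x3e,0x6c,0xa3,0xa8}
#3 dst[0x12+5] := {0x6f,0x42,0x1d,0x8b,0x07}
#4 dst[0x04+5] := {0x6f,0x42,0x6f,0x42,0x1d}
#5 dst[0x06+8] := {0x42,0x1d,0x8b,0x07,0xa3,0xa8,0x5e,0x1d}
query mem[0x03]=0x3e, mem[0x12]=0x6f, mem[0x14]=0x1d, mem[0x0d]=0x1d, mem[0x1c]=0xce

MEM[0x03,0x12,0x14,0x0d,0x1c] = 3e 6f 1d 1d ce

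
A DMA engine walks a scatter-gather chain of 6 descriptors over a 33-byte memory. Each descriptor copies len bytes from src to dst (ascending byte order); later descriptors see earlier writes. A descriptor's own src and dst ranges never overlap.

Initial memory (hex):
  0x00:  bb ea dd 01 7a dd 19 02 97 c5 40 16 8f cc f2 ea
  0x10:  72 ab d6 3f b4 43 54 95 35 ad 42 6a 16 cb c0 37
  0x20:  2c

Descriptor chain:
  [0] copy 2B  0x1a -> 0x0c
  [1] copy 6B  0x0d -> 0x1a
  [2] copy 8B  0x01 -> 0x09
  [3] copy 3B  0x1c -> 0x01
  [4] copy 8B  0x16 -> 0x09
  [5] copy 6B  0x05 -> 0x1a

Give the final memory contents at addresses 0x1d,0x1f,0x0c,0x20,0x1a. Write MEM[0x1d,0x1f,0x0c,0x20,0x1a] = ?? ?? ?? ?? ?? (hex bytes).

[0] 0x1a->0x0c len=2 : 42 6a
[1] 0x0d->0x1a len=6 : 6a f2 ea 72 ab d6
[2] 0x01->0x09 len=8 : ea dd 01 7a dd 19 02 97
[3] 0x1c->0x01 len=3 : ea 72 ab
[4] 0x16->0x09 len=8 : 54 95 35 ad 6a f2 ea 72
[5] 0x05->0x1a len=6 : dd 19 02 97 54 95
query mem[0x1d]=0x97, mem[0x1f]=0x95, mem[0x0c]=0xad, mem[0x20]=0x2c, mem[0x1a]=0xdd

MEM[0x1d,0x1f,0x0c,0x20,0x1a] = 97 95 ad 2c dd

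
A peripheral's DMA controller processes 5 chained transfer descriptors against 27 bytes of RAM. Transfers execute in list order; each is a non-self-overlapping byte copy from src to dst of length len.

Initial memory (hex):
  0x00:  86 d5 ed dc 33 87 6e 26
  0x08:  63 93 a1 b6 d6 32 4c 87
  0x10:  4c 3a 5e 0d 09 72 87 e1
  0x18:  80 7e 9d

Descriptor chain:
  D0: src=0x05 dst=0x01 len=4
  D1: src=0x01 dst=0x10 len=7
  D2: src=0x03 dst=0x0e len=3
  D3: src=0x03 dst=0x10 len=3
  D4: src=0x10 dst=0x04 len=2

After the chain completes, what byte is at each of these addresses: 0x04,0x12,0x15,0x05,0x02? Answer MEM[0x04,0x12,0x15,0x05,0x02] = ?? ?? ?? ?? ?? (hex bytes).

[0] 0x05->0x01 len=4 : 87 6e 26 63
[1] 0x01->0x10 len=7 : 87 6e 26 63 87 6e 26
[2] 0x03->0x0e len=3 : 26 63 87
[3] 0x03->0x10 len=3 : 26 63 87
[4] 0x10->0x04 len=2 : 26 63
query mem[0x04]=0x26, mem[0x12]=0x87, mem[0x15]=0x6e, mem[0x05]=0x63, mem[0x02]=0x6e

MEM[0x04,0x12,0x15,0x05,0x02] = 26 87 6e 63 6e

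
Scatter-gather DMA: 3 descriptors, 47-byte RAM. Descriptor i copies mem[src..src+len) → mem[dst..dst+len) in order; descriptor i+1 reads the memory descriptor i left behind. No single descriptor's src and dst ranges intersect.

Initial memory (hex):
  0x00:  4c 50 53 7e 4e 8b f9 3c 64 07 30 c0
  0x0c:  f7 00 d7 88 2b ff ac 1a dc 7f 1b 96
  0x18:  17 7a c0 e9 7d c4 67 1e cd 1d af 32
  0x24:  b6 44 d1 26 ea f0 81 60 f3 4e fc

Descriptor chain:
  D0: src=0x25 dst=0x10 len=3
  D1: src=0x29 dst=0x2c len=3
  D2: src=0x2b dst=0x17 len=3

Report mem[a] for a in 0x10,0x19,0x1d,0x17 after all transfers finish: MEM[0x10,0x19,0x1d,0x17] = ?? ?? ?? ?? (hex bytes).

MEM[0x10,0x19,0x1d,0x17] = 44 81 c4 60

[0] 0x25->0x10 len=3 : 44 d1 26
[1] 0x29->0x2c len=3 : f0 81 60
[2] 0x2b->0x17 len=3 : 60 f0 81
query mem[0x10]=0x44, mem[0x19]=0x81, mem[0x1d]=0xc4, mem[0x17]=0x60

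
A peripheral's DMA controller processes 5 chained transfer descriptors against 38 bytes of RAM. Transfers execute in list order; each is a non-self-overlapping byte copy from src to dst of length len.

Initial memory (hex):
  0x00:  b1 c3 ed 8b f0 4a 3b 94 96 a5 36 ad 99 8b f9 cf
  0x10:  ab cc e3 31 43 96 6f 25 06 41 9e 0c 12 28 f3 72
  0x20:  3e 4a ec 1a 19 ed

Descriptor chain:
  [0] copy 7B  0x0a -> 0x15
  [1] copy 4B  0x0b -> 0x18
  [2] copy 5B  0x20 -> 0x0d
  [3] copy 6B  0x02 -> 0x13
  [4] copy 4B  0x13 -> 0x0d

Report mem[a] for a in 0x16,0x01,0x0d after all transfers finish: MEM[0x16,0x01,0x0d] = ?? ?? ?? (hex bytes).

[0] 0x0a->0x15 len=7 : 36 ad 99 8b f9 cf ab
[1] 0x0b->0x18 len=4 : ad 99 8b f9
[2] 0x20->0x0d len=5 : 3e 4a ec 1a 19
[3] 0x02->0x13 len=6 : ed 8b f0 4a 3b 94
[4] 0x13->0x0d len=4 : ed 8b f0 4a
query mem[0x16]=0x4a, mem[0x01]=0xc3, mem[0x0d]=0xed

MEM[0x16,0x01,0x0d] = 4a c3 ed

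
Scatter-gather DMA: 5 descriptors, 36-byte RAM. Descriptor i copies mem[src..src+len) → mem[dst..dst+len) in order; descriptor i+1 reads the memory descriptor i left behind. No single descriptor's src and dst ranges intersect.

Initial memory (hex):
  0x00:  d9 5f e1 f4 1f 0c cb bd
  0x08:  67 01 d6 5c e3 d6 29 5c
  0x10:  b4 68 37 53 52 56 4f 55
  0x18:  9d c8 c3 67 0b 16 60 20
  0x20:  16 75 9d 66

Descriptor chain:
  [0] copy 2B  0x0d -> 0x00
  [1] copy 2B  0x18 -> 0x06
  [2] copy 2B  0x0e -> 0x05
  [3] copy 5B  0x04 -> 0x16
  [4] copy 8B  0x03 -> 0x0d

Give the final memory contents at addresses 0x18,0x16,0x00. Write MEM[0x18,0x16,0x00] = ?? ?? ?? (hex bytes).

MEM[0x18,0x16,0x00] = 5c 1f d6

[0] 0x0d->0x00 len=2 : d6 29
[1] 0x18->0x06 len=2 : 9d c8
[2] 0x0e->0x05 len=2 : 29 5c
[3] 0x04->0x16 len=5 : 1f 29 5c c8 67
[4] 0x03->0x0d len=8 : f4 1f 29 5c c8 67 01 d6
query mem[0x18]=0x5c, mem[0x16]=0x1f, mem[0x00]=0xd6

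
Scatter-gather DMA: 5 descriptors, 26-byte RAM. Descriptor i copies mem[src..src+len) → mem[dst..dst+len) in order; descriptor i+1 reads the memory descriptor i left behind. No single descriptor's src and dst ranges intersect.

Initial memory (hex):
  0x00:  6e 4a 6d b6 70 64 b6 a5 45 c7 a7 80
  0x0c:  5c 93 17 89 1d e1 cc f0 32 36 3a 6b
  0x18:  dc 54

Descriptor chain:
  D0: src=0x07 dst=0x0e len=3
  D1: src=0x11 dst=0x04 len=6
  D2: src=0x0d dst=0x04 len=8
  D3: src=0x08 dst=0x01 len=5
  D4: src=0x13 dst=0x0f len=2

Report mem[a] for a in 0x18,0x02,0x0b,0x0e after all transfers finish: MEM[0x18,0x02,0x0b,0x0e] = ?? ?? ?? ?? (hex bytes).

  after D0: wrote 3B at 0x0e = a545c7
  after D1: wrote 6B at 0x04 = e1ccf032363a
  after D2: wrote 8B at 0x04 = 93a545c7e1ccf032
  after D3: wrote 5B at 0x01 = e1ccf0325c
  after D4: wrote 2B at 0x0f = f032
query mem[0x18]=0xdc, mem[0x02]=0xcc, mem[0x0b]=0x32, mem[0x0e]=0xa5

MEM[0x18,0x02,0x0b,0x0e] = dc cc 32 a5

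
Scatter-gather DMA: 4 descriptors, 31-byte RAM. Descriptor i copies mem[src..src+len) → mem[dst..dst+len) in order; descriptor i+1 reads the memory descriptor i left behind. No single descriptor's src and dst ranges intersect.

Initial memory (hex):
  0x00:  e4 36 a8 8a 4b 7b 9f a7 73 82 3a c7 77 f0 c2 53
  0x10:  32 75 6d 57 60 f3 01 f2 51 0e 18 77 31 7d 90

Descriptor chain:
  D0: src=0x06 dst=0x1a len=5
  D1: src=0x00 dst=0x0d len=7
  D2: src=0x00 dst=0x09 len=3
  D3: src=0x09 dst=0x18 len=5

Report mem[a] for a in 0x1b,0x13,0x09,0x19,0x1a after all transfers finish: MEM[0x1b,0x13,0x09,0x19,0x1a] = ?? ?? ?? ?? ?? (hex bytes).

[0] 0x06->0x1a len=5 : 9f a7 73 82 3a
[1] 0x00->0x0d len=7 : e4 36 a8 8a 4b 7b 9f
[2] 0x00->0x09 len=3 : e4 36 a8
[3] 0x09->0x18 len=5 : e4 36 a8 77 e4
query mem[0x1b]=0x77, mem[0x13]=0x9f, mem[0x09]=0xe4, mem[0x19]=0x36, mem[0x1a]=0xa8

MEM[0x1b,0x13,0x09,0x19,0x1a] = 77 9f e4 36 a8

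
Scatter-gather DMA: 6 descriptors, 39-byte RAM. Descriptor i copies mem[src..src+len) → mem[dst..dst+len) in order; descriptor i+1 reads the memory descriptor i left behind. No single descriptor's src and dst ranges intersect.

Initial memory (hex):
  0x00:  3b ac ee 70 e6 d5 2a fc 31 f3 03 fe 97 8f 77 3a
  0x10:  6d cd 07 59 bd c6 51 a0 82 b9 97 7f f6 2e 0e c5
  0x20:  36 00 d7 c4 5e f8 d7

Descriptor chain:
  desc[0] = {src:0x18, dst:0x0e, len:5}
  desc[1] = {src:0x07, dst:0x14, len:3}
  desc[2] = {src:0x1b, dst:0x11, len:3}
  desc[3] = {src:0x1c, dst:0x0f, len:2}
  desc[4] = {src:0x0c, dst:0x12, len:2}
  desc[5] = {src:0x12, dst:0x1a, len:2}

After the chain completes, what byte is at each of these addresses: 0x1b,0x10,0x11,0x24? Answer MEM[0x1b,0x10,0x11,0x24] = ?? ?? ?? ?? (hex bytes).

D0: mem[0x0e..0x12] <- [82 b9 97 7f f6]
D1: mem[0x14..0x16] <- [fc 31 f3]
D2: mem[0x11..0x13] <- [7f f6 2e]
D3: mem[0x0f..0x10] <- [f6 2e]
D4: mem[0x12..0x13] <- [97 8f]
D5: mem[0x1a..0x1b] <- [97 8f]
query mem[0x1b]=0x8f, mem[0x10]=0x2e, mem[0x11]=0x7f, mem[0x24]=0x5e

MEM[0x1b,0x10,0x11,0x24] = 8f 2e 7f 5e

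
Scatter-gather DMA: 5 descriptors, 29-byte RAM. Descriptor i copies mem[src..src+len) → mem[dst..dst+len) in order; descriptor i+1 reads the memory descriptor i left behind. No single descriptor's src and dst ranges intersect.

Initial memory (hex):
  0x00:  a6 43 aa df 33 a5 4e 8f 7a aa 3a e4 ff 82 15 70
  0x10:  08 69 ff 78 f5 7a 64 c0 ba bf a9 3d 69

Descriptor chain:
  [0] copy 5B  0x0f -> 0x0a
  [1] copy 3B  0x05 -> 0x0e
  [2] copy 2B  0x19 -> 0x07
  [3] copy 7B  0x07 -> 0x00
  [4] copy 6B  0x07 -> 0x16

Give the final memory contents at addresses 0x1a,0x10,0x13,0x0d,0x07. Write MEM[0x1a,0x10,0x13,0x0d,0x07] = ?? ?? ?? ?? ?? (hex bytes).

#0 dst[0x0a+5] := {0x70,0x08,0x69,0xff,0x78}
#1 dst[0x0e+3] := {0xa5,0x4e,0x8f}
#2 dst[0x07+2] := {0xbf,0xa9}
#3 dst[0x00+7] := {0xbf,0xa9,0xaa,0x70,0x08,0x69,0xff}
#4 dst[0x16+6] := {0xbf,0xa9,0xaa,0x70,0x08,0x69}
query mem[0x1a]=0x08, mem[0x10]=0x8f, mem[0x13]=0x78, mem[0x0d]=0xff, mem[0x07]=0xbf

MEM[0x1a,0x10,0x13,0x0d,0x07] = 08 8f 78 ff bf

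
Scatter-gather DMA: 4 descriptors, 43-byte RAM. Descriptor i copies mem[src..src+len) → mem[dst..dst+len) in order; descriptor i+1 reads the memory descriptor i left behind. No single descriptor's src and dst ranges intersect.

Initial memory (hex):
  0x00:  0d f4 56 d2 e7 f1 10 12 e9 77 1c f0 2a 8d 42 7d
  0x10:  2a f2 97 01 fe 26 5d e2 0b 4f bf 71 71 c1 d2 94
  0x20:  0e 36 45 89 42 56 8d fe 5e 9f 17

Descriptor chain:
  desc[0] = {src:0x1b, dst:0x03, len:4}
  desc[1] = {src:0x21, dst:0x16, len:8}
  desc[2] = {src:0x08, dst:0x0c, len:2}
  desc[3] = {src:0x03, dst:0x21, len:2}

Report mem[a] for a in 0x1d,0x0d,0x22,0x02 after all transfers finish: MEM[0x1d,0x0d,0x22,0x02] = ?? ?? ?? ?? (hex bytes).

[0] 0x1b->0x03 len=4 : 71 71 c1 d2
[1] 0x21->0x16 len=8 : 36 45 89 42 56 8d fe 5e
[2] 0x08->0x0c len=2 : e9 77
[3] 0x03->0x21 len=2 : 71 71
query mem[0x1d]=0x5e, mem[0x0d]=0x77, mem[0x22]=0x71, mem[0x02]=0x56

MEM[0x1d,0x0d,0x22,0x02] = 5e 77 71 56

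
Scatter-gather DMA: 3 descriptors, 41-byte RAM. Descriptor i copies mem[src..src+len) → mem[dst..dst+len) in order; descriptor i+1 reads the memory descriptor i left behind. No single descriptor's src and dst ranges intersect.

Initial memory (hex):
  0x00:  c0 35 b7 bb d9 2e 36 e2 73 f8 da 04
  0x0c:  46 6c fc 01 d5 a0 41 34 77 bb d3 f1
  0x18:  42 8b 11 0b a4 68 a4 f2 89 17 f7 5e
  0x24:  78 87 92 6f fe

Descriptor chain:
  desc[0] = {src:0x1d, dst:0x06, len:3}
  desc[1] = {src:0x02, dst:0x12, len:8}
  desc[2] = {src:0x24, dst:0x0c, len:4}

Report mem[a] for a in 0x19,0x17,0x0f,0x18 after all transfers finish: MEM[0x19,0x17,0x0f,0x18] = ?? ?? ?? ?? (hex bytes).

[0] 0x1d->0x06 len=3 : 68 a4 f2
[1] 0x02->0x12 len=8 : b7 bb d9 2e 68 a4 f2 f8
[2] 0x24->0x0c len=4 : 78 87 92 6f
query mem[0x19]=0xf8, mem[0x17]=0xa4, mem[0x0f]=0x6f, mem[0x18]=0xf2

MEM[0x19,0x17,0x0f,0x18] = f8 a4 6f f2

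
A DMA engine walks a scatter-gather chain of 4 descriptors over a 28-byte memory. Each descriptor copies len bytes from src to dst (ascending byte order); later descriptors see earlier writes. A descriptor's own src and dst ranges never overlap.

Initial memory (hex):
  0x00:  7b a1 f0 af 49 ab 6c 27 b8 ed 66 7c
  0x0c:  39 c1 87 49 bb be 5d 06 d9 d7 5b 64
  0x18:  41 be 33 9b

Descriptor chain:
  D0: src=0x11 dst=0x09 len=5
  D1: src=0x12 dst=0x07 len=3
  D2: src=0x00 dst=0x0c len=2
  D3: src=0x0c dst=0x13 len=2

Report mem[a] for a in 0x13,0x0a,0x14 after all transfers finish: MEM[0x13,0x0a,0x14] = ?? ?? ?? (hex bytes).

MEM[0x13,0x0a,0x14] = 7b 5d a1

[0] 0x11->0x09 len=5 : be 5d 06 d9 d7
[1] 0x12->0x07 len=3 : 5d 06 d9
[2] 0x00->0x0c len=2 : 7b a1
[3] 0x0c->0x13 len=2 : 7b a1
query mem[0x13]=0x7b, mem[0x0a]=0x5d, mem[0x14]=0xa1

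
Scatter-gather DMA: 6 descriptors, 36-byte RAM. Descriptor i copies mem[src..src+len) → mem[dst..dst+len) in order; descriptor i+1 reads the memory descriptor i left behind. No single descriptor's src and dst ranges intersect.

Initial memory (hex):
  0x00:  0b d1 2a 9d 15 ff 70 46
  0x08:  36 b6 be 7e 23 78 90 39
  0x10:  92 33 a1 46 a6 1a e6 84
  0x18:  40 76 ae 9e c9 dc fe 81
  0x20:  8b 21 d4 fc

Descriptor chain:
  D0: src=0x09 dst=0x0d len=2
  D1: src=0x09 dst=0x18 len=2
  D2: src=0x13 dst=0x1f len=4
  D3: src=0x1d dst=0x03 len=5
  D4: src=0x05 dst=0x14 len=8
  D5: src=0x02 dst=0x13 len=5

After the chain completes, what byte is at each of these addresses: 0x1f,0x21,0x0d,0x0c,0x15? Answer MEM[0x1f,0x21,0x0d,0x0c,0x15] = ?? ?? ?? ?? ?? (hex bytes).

#0 dst[0x0d+2] := {0xb6,0xbe}
#1 dst[0x18+2] := {0xb6,0xbe}
#2 dst[0x1f+4] := {0x46,0xa6,0x1a,0xe6}
#3 dst[0x03+5] := {0xdc,0xfe,0x46,0xa6,0x1a}
#4 dst[0x14+8] := {0x46,0xa6,0x1a,0x36,0xb6,0xbe,0x7e,0x23}
#5 dst[0x13+5] := {0x2a,0xdc,0xfe,0x46,0xa6}
query mem[0x1f]=0x46, mem[0x21]=0x1a, mem[0x0d]=0xb6, mem[0x0c]=0x23, mem[0x15]=0xfe

MEM[0x1f,0x21,0x0d,0x0c,0x15] = 46 1a b6 23 fe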